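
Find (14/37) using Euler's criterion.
(14/37) = 14^{18} mod 37 = -1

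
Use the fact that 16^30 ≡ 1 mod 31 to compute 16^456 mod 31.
By Fermat: 16^{30} ≡ 1 mod 31. 456 ≡ 6 mod 30. So 16^{456} ≡ 16^{6} ≡ 16 mod 31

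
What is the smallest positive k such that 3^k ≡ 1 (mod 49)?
Powers of 3 mod 49: 3^1≡3, 3^2≡9, 3^3≡27, 3^4≡32, 3^5≡47, 3^6≡43, 3^7≡31, 3^8≡44, 3^9≡34, 3^10≡4, 3^11≡12, 3^12≡36, 3^13≡10, 3^14≡30, 3^15≡41, 3^16≡25, 3^17≡26, 3^18≡29, 3^19≡38, 3^20≡16, 3^21≡48, 3^22≡46, 3^23≡40, 3^24≡22, 3^25≡17, 3^26≡2, 3^27≡6, 3^28≡18, 3^29≡5, 3^30≡15, 3^31≡45, 3^32≡37, 3^33≡13, 3^34≡39, 3^35≡19, 3^36≡8, 3^37≡24, 3^38≡23, 3^39≡20, 3^40≡11, 3^41≡33, 3^42≡1. So the order of 3 is 42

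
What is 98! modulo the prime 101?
(100)! = (98)! × (99) × (100) ≡ -1 (mod 101). So (98)! ≡ -1 × [(100)(99)]^(-1) ≡ 50 (mod 101)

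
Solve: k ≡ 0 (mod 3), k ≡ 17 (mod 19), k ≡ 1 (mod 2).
M = 3 × 19 × 2 = 114. M₁ = 38, y₁ ≡ 2 (mod 3). M₂ = 6, y₂ ≡ 16 (mod 19). M₃ = 57, y₃ ≡ 1 (mod 2). k = 0×38×2 + 17×6×16 + 1×57×1 ≡ 93 (mod 114)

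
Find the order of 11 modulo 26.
Powers of 11 mod 26: 11^1≡11, 11^2≡17, 11^3≡5, 11^4≡3, 11^5≡7, 11^6≡25, 11^7≡15, 11^8≡9, 11^9≡21, 11^10≡23, 11^11≡19, 11^12≡1. ord_26(11) = 12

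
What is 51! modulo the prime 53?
(52)! = (51)! × (52) ≡ -1 (mod 53). So (51)! ≡ -1 × (52)^(-1) ≡ (-1)×(-1) = 1 (mod 53)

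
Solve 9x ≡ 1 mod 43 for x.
Since 43 is prime, by Fermat 9^(-1) ≡ 9^{41} ≡ 24 mod 43. Verify: 9 × 24 = 216 ≡ 1 mod 43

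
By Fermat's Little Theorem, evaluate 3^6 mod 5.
By Fermat: 3^{4} ≡ 1 mod 5. So 3^{6} = 3^{4} · 3^{2} ≡ 3^{2} ≡ 4 mod 5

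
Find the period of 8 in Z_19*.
Powers of 8 mod 19: 8^1≡8, 8^2≡7, 8^3≡18, 8^4≡11, 8^5≡12, 8^6≡1. So the order of 8 is 6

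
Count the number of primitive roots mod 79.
Number of primitive roots mod 79 = φ(p-1) = φ(78) = 24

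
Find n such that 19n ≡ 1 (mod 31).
Since 31 is prime, by Fermat 19^(-1) ≡ 19^{29} ≡ 18 (mod 31). Verify: 19 × 18 = 342 ≡ 1 (mod 31)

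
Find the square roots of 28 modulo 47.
The square roots of 28 mod 47 are 34 and 13. Verify: 34² = 1156 ≡ 28 mod 47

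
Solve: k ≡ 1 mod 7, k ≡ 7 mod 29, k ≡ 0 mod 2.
M = 7 × 29 × 2 = 406. M₁ = 58, y₁ ≡ 4 mod 7. M₂ = 14, y₂ ≡ 27 mod 29. M₃ = 203, y₃ ≡ 1 mod 2. k = 1×58×4 + 7×14×27 + 0×203×1 ≡ 36 mod 406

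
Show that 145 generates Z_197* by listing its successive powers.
145^1, 145^2, ..., 145^{196} mod 197: [145, 143, 50, 158, 58, 136, 20, 142, 102, 15, 8, 175, 159, 6, 82, 70, 103, 160, 151, 28, 120, 64, 21, 90, 48, 65, 166, 36, 98, 26, 27, 172, 118, 168, 129, 187, 126, 146, 91, 193, 11, 19, 194, 156, 162, 47, 117, 23, 183, 137, 165, 88, 152, 173, 66, 114, 179, 148, 184, 85, 111, 138, 113, 34, 5, 134, 124, 53, 2, 93, 89, 100, 119, 116, 75, 40, 87, 7, 30, 16, 153, 121, 12, 164, 140, 9, 123, 105, 56, 43, 128, 42, 180, 96, 130, 135, 72, 196, 52, 54, 147, 39, 139, 61, 177, 55, 95, 182, 189, 22, 38, 191, 115, 127, 94, 37, 46, 169, 77, 133, 176, 107, 149, 132, 31, 161, 99, 171, 170, 25, 79, 29, 68, 10, 71, 51, 106, 4, 186, 178, 3, 41, 35, 150, 80, 174, 14, 60, 32, 109, 45, 24, 131, 83, 18, 49, 13, 112, 86, 59, 84, 163, 192, 63, 73, 144, 195, 104, 108, 97, 78, 81, 122, 157, 110, 190, 167, 181, 44, 76, 185, 33, 57, 188, 74, 92, 141, 154, 69, 155, 17, 101, 67, 62, 125, 1]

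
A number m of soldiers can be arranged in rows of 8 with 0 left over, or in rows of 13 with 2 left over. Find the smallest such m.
M = 8 × 13 = 104. M₁ = 13, y₁ ≡ 5 (mod 8). M₂ = 8, y₂ ≡ 5 (mod 13). m = 0×13×5 + 2×8×5 ≡ 80 (mod 104)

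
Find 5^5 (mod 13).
By repeated squaring (mod 13): 5^{1}≡5, 5^{2}≡12, 5^{4}≡1. Then 5^{5} = 5^{4+1} ≡ 1 × 5 ≡ 5 (mod 13)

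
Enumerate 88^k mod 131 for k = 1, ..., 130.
88^1, 88^2, ..., 88^{130} mod 131: [88, 15, 10, 94, 19, 100, 23, 59, 83, 99, 66, 44, 73, 5, 47, 75, 50, 77, 95, 107, 115, 33, 22, 102, 68, 89, 103, 25, 104, 113, 119, 123, 82, 11, 51, 34, 110, 117, 78, 52, 122, 125, 127, 41, 71, 91, 17, 55, 124, 39, 26, 61, 128, 129, 86, 101, 111, 74, 93, 62, 85, 13, 96, 64, 130, 43, 116, 121, 37, 112, 31, 108, 72, 48, 32, 65, 87, 58, 126, 84, 56, 81, 54, 36, 24, 16, 98, 109, 29, 63, 42, 28, 106, 27, 18, 12, 8, 49, 120, 80, 97, 21, 14, 53, 79, 9, 6, 4, 90, 60, 40, 114, 76, 7, 92, 105, 70, 3, 2, 45, 30, 20, 57, 38, 69, 46, 118, 35, 67, 1]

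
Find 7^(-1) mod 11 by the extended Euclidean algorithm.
Extended GCD: 7(-3) + 11(2) = 1. So 7^(-1) ≡ -3 ≡ 8 mod 11. Verify: 7 × 8 = 56 ≡ 1 mod 11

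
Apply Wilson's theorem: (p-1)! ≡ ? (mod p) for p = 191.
By Wilson's theorem, (190)! ≡ -1 ≡ 190 mod 191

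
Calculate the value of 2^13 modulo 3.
Using Fermat: 2^{2} ≡ 1 mod 3. 13 ≡ 1 mod 2. So 2^{13} ≡ 2^{1} ≡ 2 mod 3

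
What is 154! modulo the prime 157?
(156)! = (154)! × (155) × (156) ≡ -1 (mod 157). So (154)! ≡ -1 × [(156)(155)]^(-1) ≡ 78 (mod 157)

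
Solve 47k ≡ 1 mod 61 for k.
Since 61 is prime, by Fermat 47^(-1) ≡ 47^{59} ≡ 13 mod 61. Verify: 47 × 13 = 611 ≡ 1 mod 61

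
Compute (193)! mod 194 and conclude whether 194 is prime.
(193)! mod 194 = 0. Since 0 ≢ -1 mod 194, 194 is not prime.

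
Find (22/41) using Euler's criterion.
(22/41) = 22^{20} mod 41 = -1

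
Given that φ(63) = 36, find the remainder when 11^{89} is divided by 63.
By Euler: 11^{36} ≡ 1 (mod 63) since gcd(11, 63) = 1. 89 = 2×36 + 17. So 11^{89} ≡ 11^{17} ≡ 23 (mod 63)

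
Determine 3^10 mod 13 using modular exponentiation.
By repeated squaring (mod 13): 3^{1}≡3, 3^{2}≡9, 3^{4}≡3, 3^{8}≡9. Then 3^{10} = 3^{8+2} ≡ 9 × 9 ≡ 3 (mod 13)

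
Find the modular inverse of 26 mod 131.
Since 131 is prime, by Fermat 26^(-1) ≡ 26^{129} ≡ 126 mod 131. Verify: 26 × 126 = 3276 ≡ 1 mod 131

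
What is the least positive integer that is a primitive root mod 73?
g = 5. For each prime q|72: 5^{36}≡72, 5^{24}≡8, none ≡ 1, so ord_73(5) = 72 and 5 is a primitive root.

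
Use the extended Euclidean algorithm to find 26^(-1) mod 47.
Extended GCD: 26(-9) + 47(5) = 1. So 26^(-1) ≡ -9 ≡ 38 mod 47. Verify: 26 × 38 = 988 ≡ 1 mod 47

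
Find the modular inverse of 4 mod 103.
Since 103 is prime, by Fermat 4^(-1) ≡ 4^{101} ≡ 26 (mod 103). Verify: 4 × 26 = 104 ≡ 1 (mod 103)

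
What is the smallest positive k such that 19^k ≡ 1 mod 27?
Powers of 19 mod 27: 19^1≡19, 19^2≡10, 19^3≡1. So the order of 19 is 3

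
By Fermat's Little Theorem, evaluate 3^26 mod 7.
By Fermat: 3^{6} ≡ 1 (mod 7). 26 = 4×6 + 2. So 3^{26} ≡ 3^{2} ≡ 2 (mod 7)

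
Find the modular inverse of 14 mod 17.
Since 17 is prime, by Fermat 14^(-1) ≡ 14^{15} ≡ 11 (mod 17). Verify: 14 × 11 = 154 ≡ 1 (mod 17)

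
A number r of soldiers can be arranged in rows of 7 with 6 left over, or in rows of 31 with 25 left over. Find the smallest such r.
M = 7 × 31 = 217. M₁ = 31, y₁ ≡ 5 (mod 7). M₂ = 7, y₂ ≡ 9 (mod 31). r = 6×31×5 + 25×7×9 ≡ 118 (mod 217)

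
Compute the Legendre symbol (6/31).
(6/31) = 6^{15} mod 31 = -1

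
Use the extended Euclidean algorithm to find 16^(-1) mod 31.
Extended GCD: 16(2) + 31(-1) = 1. So 16^(-1) ≡ 2 (mod 31). Verify: 16 × 2 = 32 ≡ 1 (mod 31)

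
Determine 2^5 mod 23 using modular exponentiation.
By repeated squaring mod 23: 2^{1}≡2, 2^{2}≡4, 2^{4}≡16. Then 2^{5} = 2^{4+1} ≡ 16 × 2 ≡ 9 mod 23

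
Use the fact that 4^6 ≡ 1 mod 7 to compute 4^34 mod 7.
By Fermat: 4^{6} ≡ 1 mod 7. 34 = 5×6 + 4. So 4^{34} ≡ 4^{4} ≡ 4 mod 7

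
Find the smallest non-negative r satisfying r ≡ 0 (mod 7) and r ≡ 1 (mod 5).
M = 7 × 5 = 35. M₁ = 5, y₁ ≡ 3 (mod 7). M₂ = 7, y₂ ≡ 3 (mod 5). r = 0×5×3 + 1×7×3 ≡ 21 (mod 35)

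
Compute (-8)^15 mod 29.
By repeated squaring (mod 29): (-8)^{1}≡21, (-8)^{2}≡6, (-8)^{4}≡7, (-8)^{8}≡20. Then (-8)^{15} = (-8)^{8+4+2+1} ≡ 20 × 7 × 6 × 21 ≡ 8 (mod 29)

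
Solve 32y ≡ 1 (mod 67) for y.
Since 67 is prime, by Fermat 32^(-1) ≡ 32^{65} ≡ 44 (mod 67). Verify: 32 × 44 = 1408 ≡ 1 (mod 67)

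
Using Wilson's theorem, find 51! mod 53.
(52)! = (51)! × (52) ≡ -1 (mod 53). So (51)! ≡ -1 × (52)^(-1) ≡ (-1)×(-1) = 1 (mod 53)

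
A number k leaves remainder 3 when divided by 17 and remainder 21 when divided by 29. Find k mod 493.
M = 17 × 29 = 493. M₁ = 29, y₁ ≡ 10 mod 17. M₂ = 17, y₂ ≡ 12 mod 29. k = 3×29×10 + 21×17×12 ≡ 224 mod 493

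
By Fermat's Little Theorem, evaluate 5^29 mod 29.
By Fermat: 5^{28} ≡ 1 mod 29. So 5^{29} = 5^{28} · 5^{1} ≡ 5^{1} ≡ 5 mod 29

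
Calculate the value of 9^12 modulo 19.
By repeated squaring mod 19: 9^{1}≡9, 9^{2}≡5, 9^{4}≡6, 9^{8}≡17. Then 9^{12} = 9^{8+4} ≡ 17 × 6 ≡ 7 mod 19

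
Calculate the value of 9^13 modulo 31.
By repeated squaring mod 31: 9^{1}≡9, 9^{2}≡19, 9^{4}≡20, 9^{8}≡28. Then 9^{13} = 9^{8+4+1} ≡ 28 × 20 × 9 ≡ 18 mod 31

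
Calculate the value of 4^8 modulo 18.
By repeated squaring (mod 18): 4^{1}≡4, 4^{2}≡16, 4^{4}≡4, 4^{8}≡16. So 4^{8} ≡ 16 (mod 18)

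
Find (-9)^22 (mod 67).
By repeated squaring (mod 67): (-9)^{1}≡58, (-9)^{2}≡14, (-9)^{4}≡62, (-9)^{8}≡25, (-9)^{16}≡22. Then (-9)^{22} = (-9)^{16+4+2} ≡ 22 × 62 × 14 ≡ 1 (mod 67)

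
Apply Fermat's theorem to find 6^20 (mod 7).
By Fermat: 6^{6} ≡ 1 (mod 7). 20 = 3×6 + 2. So 6^{20} ≡ 6^{2} ≡ 1 (mod 7)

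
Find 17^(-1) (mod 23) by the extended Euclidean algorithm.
Extended GCD: 17(-4) + 23(3) = 1. So 17^(-1) ≡ -4 ≡ 19 (mod 23). Verify: 17 × 19 = 323 ≡ 1 (mod 23)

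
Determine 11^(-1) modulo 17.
Since 17 is prime, by Fermat 11^(-1) ≡ 11^{15} ≡ 14 mod 17. Verify: 11 × 14 = 154 ≡ 1 mod 17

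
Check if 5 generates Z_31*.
5^{3} ≡ 1 mod 31 and 3 < 30, so ord_31(5) = 3 ≠ 30 and 5 is not a primitive root.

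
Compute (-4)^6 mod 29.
By repeated squaring mod 29: (-4)^{1}≡25, (-4)^{2}≡16, (-4)^{4}≡24. Then (-4)^{6} = (-4)^{4+2} ≡ 24 × 16 ≡ 7 mod 29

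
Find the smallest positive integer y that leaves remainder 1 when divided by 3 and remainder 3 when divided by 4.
M = 3 × 4 = 12. M₁ = 4, y₁ ≡ 1 (mod 3). M₂ = 3, y₂ ≡ 3 (mod 4). y = 1×4×1 + 3×3×3 ≡ 7 (mod 12)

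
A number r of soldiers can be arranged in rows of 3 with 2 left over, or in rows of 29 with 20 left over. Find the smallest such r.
M = 3 × 29 = 87. M₁ = 29, y₁ ≡ 2 mod 3. M₂ = 3, y₂ ≡ 10 mod 29. r = 2×29×2 + 20×3×10 ≡ 20 mod 87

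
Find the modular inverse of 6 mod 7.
Since 7 is prime, by Fermat 6^(-1) ≡ 6^{5} ≡ 6 mod 7. Verify: 6 × 6 = 36 ≡ 1 mod 7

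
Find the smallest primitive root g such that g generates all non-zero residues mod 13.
g = 2. Powers: [2, 4, 8, 3, 6, 12, 11, 9, 5, ...] generates all 12 non-zero residues.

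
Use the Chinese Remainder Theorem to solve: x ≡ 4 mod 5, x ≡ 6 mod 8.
M = 5 × 8 = 40. M₁ = 8, y₁ ≡ 2 mod 5. M₂ = 5, y₂ ≡ 5 mod 8. x = 4×8×2 + 6×5×5 ≡ 14 mod 40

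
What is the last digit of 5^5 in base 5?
By repeated squaring mod 5: 5^{1}≡0, 5^{2}≡0, 5^{4}≡0. Then 5^{5} = 5^{4+1} ≡ 0 × 0 ≡ 0 mod 5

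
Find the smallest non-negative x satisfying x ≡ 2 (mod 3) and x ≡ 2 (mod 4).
M = 3 × 4 = 12. M₁ = 4, y₁ ≡ 1 (mod 3). M₂ = 3, y₂ ≡ 3 (mod 4). x = 2×4×1 + 2×3×3 ≡ 2 (mod 12)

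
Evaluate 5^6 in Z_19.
By repeated squaring mod 19: 5^{1}≡5, 5^{2}≡6, 5^{4}≡17. Then 5^{6} = 5^{4+2} ≡ 17 × 6 ≡ 7 mod 19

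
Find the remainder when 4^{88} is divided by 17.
By Fermat: 4^{16} ≡ 1 (mod 17). 88 = 5×16 + 8. So 4^{88} ≡ 4^{8} ≡ 1 (mod 17)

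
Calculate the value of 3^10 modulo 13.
By repeated squaring (mod 13): 3^{1}≡3, 3^{2}≡9, 3^{4}≡3, 3^{8}≡9. Then 3^{10} = 3^{8+2} ≡ 9 × 9 ≡ 3 (mod 13)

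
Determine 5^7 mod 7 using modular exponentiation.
Using Fermat: 5^{6} ≡ 1 mod 7. 7 ≡ 1 mod 6. So 5^{7} ≡ 5^{1} ≡ 5 mod 7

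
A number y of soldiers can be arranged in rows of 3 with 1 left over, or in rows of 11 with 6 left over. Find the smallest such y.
M = 3 × 11 = 33. M₁ = 11, y₁ ≡ 2 (mod 3). M₂ = 3, y₂ ≡ 4 (mod 11). y = 1×11×2 + 6×3×4 ≡ 28 (mod 33)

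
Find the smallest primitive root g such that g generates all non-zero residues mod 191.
g = 19. Powers: [19, 170, 174, 59, 166, 98, 143, 43, 53, 52, ...] generates all 190 non-zero residues.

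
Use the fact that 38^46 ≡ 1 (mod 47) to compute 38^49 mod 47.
By Fermat: 38^{46} ≡ 1 (mod 47). So 38^{49} = 38^{46} · 38^{3} ≡ 38^{3} ≡ 23 (mod 47)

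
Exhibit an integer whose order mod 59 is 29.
3 has order 29 mod 59 since 3^{29} ≡ 1 mod 59 and no smaller power works.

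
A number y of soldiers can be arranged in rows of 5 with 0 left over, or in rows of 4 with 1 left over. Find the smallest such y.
M = 5 × 4 = 20. M₁ = 4, y₁ ≡ 4 (mod 5). M₂ = 5, y₂ ≡ 1 (mod 4). y = 0×4×4 + 1×5×1 ≡ 5 (mod 20)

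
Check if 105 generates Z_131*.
105^{65} ≡ 1 mod 131 and 65 < 130, so ord_131(105) = 65 ≠ 130 and 105 is not a primitive root.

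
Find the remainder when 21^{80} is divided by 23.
By Fermat: 21^{22} ≡ 1 (mod 23). 80 = 3×22 + 14. So 21^{80} ≡ 21^{14} ≡ 8 (mod 23)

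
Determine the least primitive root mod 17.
g = 3. For each prime q|16: 3^{8}≡16, none ≡ 1, so ord_17(3) = 16 and 3 is a primitive root.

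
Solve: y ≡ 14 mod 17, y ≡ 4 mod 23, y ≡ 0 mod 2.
M = 17 × 23 × 2 = 782. M₁ = 46, y₁ ≡ 10 mod 17. M₂ = 34, y₂ ≡ 21 mod 23. M₃ = 391, y₃ ≡ 1 mod 2. y = 14×46×10 + 4×34×21 + 0×391×1 ≡ 694 mod 782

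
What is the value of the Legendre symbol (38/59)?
(38/59) = 38^{29} mod 59 = -1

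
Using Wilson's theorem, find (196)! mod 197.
By Wilson's theorem, (196)! ≡ -1 ≡ 196 mod 197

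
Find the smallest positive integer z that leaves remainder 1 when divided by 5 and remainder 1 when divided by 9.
M = 5 × 9 = 45. M₁ = 9, y₁ ≡ 4 mod 5. M₂ = 5, y₂ ≡ 2 mod 9. z = 1×9×4 + 1×5×2 ≡ 1 mod 45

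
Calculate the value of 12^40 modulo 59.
By repeated squaring (mod 59): 12^{1}≡12, 12^{2}≡26, 12^{4}≡27, 12^{8}≡21, 12^{16}≡28, 12^{32}≡17. Then 12^{40} = 12^{32+8} ≡ 17 × 21 ≡ 3 (mod 59)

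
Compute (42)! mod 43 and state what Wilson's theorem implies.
(42)! mod 43 = 42. Since this equals -1 mod 43, Wilson confirms 43 is prime.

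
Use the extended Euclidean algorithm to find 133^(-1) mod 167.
Extended GCD: 133(54) + 167(-43) = 1. So 133^(-1) ≡ 54 mod 167. Verify: 133 × 54 = 7182 ≡ 1 mod 167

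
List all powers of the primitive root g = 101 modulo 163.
101^1, 101^2, ..., 101^{162} mod 163: [101, 95, 141, 60, 29, 158, 147, 14, 110, 26, 18, 25, 80, 93, 102, 33, 73, 38, 89, 24, 142, 161, 124, 136, 44, 43, 105, 10, 32, 135, 106, 111, 127, 113, 3, 140, 122, 97, 17, 87, 148, 115, 42, 4, 78, 54, 75, 77, 116, 143, 99, 56, 114, 104, 72, 100, 157, 46, 82, 132, 129, 152, 30, 96, 79, 155, 7, 55, 13, 9, 94, 40, 128, 51, 98, 118, 19, 126, 12, 71, 162, 62, 68, 22, 103, 134, 5, 16, 149, 53, 137, 145, 138, 83, 70, 61, 130, 90, 125, 74, 139, 21, 2, 39, 27, 119, 120, 58, 153, 131, 28, 57, 52, 36, 50, 160, 23, 41, 66, 146, 76, 15, 48, 121, 159, 85, 109, 88, 86, 47, 20, 64, 107, 49, 59, 91, 63, 6, 117, 81, 31, 34, 11, 133, 67, 84, 8, 156, 108, 150, 154, 69, 123, 35, 112, 65, 45, 144, 37, 151, 92, 1]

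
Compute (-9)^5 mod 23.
By repeated squaring (mod 23): (-9)^{1}≡14, (-9)^{2}≡12, (-9)^{4}≡6. Then (-9)^{5} = (-9)^{4+1} ≡ 6 × 14 ≡ 15 (mod 23)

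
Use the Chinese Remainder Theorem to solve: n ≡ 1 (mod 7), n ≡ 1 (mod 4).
M = 7 × 4 = 28. M₁ = 4, y₁ ≡ 2 (mod 7). M₂ = 7, y₂ ≡ 3 (mod 4). n = 1×4×2 + 1×7×3 ≡ 1 (mod 28)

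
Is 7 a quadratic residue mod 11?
By Euler's criterion: 7^{5} ≡ 10 (mod 11). Since this equals -1 (≡ 10), 7 is not a QR.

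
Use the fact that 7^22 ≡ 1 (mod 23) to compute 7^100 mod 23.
By Fermat: 7^{22} ≡ 1 (mod 23). 100 = 4×22 + 12. So 7^{100} ≡ 7^{12} ≡ 16 (mod 23)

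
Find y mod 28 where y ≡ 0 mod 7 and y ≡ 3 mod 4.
M = 7 × 4 = 28. M₁ = 4, y₁ ≡ 2 mod 7. M₂ = 7, y₂ ≡ 3 mod 4. y = 0×4×2 + 3×7×3 ≡ 7 mod 28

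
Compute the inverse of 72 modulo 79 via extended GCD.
Extended GCD: 72(-34) + 79(31) = 1. So 72^(-1) ≡ -34 ≡ 45 (mod 79). Verify: 72 × 45 = 3240 ≡ 1 (mod 79)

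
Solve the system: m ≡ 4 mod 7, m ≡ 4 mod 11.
M = 7 × 11 = 77. M₁ = 11, y₁ ≡ 2 mod 7. M₂ = 7, y₂ ≡ 8 mod 11. m = 4×11×2 + 4×7×8 ≡ 4 mod 77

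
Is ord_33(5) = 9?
Powers of 5 mod 33: 5^1≡5, 5^2≡25, 5^3≡26, 5^4≡31, 5^5≡23, 5^6≡16, 5^7≡14, 5^8≡4, 5^9≡20, 5^10≡1. 5^9≡20≢1, so ord ≠ 9. No, the actual order is 10.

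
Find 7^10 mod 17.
By repeated squaring mod 17: 7^{1}≡7, 7^{2}≡15, 7^{4}≡4, 7^{8}≡16. Then 7^{10} = 7^{8+2} ≡ 16 × 15 ≡ 2 mod 17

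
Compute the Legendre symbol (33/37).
(33/37) = 33^{18} mod 37 = 1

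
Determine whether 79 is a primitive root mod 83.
ord_83(79) divides 82. For each prime q|82: 79^{41}≡82, 79^{2}≡16, none ≡ 1. So 79 has order 82 and is a primitive root mod 83.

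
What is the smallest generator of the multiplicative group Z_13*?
g = 2. For each prime q|12: 2^{6}≡12, 2^{4}≡3, none ≡ 1, so ord_13(2) = 12 and 2 is a primitive root.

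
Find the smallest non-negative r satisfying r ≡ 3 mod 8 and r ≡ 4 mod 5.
M = 8 × 5 = 40. M₁ = 5, y₁ ≡ 5 mod 8. M₂ = 8, y₂ ≡ 2 mod 5. r = 3×5×5 + 4×8×2 ≡ 19 mod 40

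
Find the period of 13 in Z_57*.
Powers of 13 mod 57: 13^1≡13, 13^2≡55, 13^3≡31, 13^4≡4, 13^5≡52, 13^6≡49, 13^7≡10, 13^8≡16, 13^9≡37, 13^10≡25, 13^11≡40, 13^12≡7, 13^13≡34, 13^14≡43, 13^15≡46, 13^16≡28, 13^17≡22, 13^18≡1. So the order of 13 is 18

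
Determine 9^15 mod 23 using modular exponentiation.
By repeated squaring mod 23: 9^{1}≡9, 9^{2}≡12, 9^{4}≡6, 9^{8}≡13. Then 9^{15} = 9^{8+4+2+1} ≡ 13 × 6 × 12 × 9 ≡ 6 mod 23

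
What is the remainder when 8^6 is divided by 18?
By repeated squaring (mod 18): 8^{1}≡8, 8^{2}≡10, 8^{4}≡10. Then 8^{6} = 8^{4+2} ≡ 10 × 10 ≡ 10 (mod 18)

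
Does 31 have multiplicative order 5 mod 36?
Powers of 31 mod 36: 31^1≡31, 31^2≡25, 31^3≡19, 31^4≡13, 31^5≡7, 31^6≡1. 31^5≡7≢1, so ord ≠ 5. No, the actual order is 6.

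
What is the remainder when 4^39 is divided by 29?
Using Fermat: 4^{28} ≡ 1 (mod 29). 39 ≡ 11 (mod 28). So 4^{39} ≡ 4^{11} ≡ 5 (mod 29)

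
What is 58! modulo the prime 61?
(60)! = (58)! × (59) × (60) ≡ -1 mod 61. So (58)! ≡ -1 × [(60)(59)]^(-1) ≡ 30 mod 61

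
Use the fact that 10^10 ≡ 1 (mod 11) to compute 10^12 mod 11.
By Fermat: 10^{10} ≡ 1 (mod 11). So 10^{12} = 10^{10} · 10^{2} ≡ 10^{2} ≡ 1 (mod 11)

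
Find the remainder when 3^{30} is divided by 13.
By Fermat: 3^{12} ≡ 1 (mod 13). 30 = 2×12 + 6. So 3^{30} ≡ 3^{6} ≡ 1 (mod 13)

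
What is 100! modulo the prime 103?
(102)! = (100)! × (101) × (102) ≡ -1 mod 103. So (100)! ≡ -1 × [(102)(101)]^(-1) ≡ 51 mod 103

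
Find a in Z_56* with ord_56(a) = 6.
5 has order 6 mod 56 since 5^{6} ≡ 1 mod 56 and no smaller power works.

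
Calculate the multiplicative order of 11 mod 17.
Powers of 11 mod 17: 11^1≡11, 11^2≡2, 11^3≡5, 11^4≡4, 11^5≡10, 11^6≡8, 11^7≡3, 11^8≡16, 11^9≡6, 11^10≡15, 11^11≡12, 11^12≡13, 11^13≡7, 11^14≡9, 11^15≡14, 11^16≡1. So the order of 11 is 16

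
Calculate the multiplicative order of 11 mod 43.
Powers of 11 mod 43: 11^1≡11, 11^2≡35, 11^3≡41, 11^4≡21, 11^5≡16, 11^6≡4, 11^7≡1. ord_43(11) = 7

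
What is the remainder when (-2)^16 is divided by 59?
By repeated squaring mod 59: (-2)^{1}≡57, (-2)^{2}≡4, (-2)^{4}≡16, (-2)^{8}≡20, (-2)^{16}≡46. So (-2)^{16} ≡ 46 mod 59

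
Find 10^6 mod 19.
By repeated squaring mod 19: 10^{1}≡10, 10^{2}≡5, 10^{4}≡6. Then 10^{6} = 10^{4+2} ≡ 6 × 5 ≡ 11 mod 19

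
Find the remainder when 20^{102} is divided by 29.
By Fermat: 20^{28} ≡ 1 (mod 29). 102 = 3×28 + 18. So 20^{102} ≡ 20^{18} ≡ 7 (mod 29)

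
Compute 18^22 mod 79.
By repeated squaring (mod 79): 18^{1}≡18, 18^{2}≡8, 18^{4}≡64, 18^{8}≡67, 18^{16}≡65. Then 18^{22} = 18^{16+4+2} ≡ 65 × 64 × 8 ≡ 21 (mod 79)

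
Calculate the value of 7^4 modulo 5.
7^{4} = 2401 ≡ 1 (mod 5)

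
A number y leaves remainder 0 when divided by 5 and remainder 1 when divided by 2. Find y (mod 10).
M = 5 × 2 = 10. M₁ = 2, y₁ ≡ 3 (mod 5). M₂ = 5, y₂ ≡ 1 (mod 2). y = 0×2×3 + 1×5×1 ≡ 5 (mod 10)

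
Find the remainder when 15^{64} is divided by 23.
By Fermat: 15^{22} ≡ 1 mod 23. 64 = 2×22 + 20. So 15^{64} ≡ 15^{20} ≡ 9 mod 23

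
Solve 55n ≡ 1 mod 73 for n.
Since 73 is prime, by Fermat 55^(-1) ≡ 55^{71} ≡ 4 mod 73. Verify: 55 × 4 = 220 ≡ 1 mod 73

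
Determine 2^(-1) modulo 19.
Since 19 is prime, by Fermat 2^(-1) ≡ 2^{17} ≡ 10 (mod 19). Verify: 2 × 10 = 20 ≡ 1 (mod 19)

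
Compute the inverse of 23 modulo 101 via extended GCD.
Extended GCD: 23(22) + 101(-5) = 1. So 23^(-1) ≡ 22 (mod 101). Verify: 23 × 22 = 506 ≡ 1 (mod 101)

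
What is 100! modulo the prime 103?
(102)! = (100)! × (101) × (102) ≡ -1 (mod 103). So (100)! ≡ -1 × [(102)(101)]^(-1) ≡ 51 (mod 103)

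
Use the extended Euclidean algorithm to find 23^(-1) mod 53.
Extended GCD: 23(-23) + 53(10) = 1. So 23^(-1) ≡ -23 ≡ 30 (mod 53). Verify: 23 × 30 = 690 ≡ 1 (mod 53)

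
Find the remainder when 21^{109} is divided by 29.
By Fermat: 21^{28} ≡ 1 (mod 29). 109 = 3×28 + 25. So 21^{109} ≡ 21^{25} ≡ 3 (mod 29)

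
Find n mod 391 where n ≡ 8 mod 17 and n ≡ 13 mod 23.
M = 17 × 23 = 391. M₁ = 23, y₁ ≡ 3 mod 17. M₂ = 17, y₂ ≡ 19 mod 23. n = 8×23×3 + 13×17×19 ≡ 59 mod 391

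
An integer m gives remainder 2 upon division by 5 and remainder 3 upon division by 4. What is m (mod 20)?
M = 5 × 4 = 20. M₁ = 4, y₁ ≡ 4 (mod 5). M₂ = 5, y₂ ≡ 1 (mod 4). m = 2×4×4 + 3×5×1 ≡ 7 (mod 20)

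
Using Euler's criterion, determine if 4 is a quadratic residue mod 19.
By Euler's criterion: 4^{9} ≡ 1 (mod 19). Since this equals 1, 4 is a QR.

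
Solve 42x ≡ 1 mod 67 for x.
Since 67 is prime, by Fermat 42^(-1) ≡ 42^{65} ≡ 8 mod 67. Verify: 42 × 8 = 336 ≡ 1 mod 67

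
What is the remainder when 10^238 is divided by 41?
Using Fermat: 10^{40} ≡ 1 (mod 41). 238 ≡ 38 (mod 40). So 10^{238} ≡ 10^{38} ≡ 16 (mod 41)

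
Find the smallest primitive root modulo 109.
g = 6. Powers: [6, 36, 107, 97, 37, 4, 24, 35, ...] generates all 108 non-zero residues.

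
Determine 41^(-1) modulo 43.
Since 43 is prime, by Fermat 41^(-1) ≡ 41^{41} ≡ 21 (mod 43). Verify: 41 × 21 = 861 ≡ 1 (mod 43)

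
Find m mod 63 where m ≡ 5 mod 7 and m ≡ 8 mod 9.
M = 7 × 9 = 63. M₁ = 9, y₁ ≡ 4 mod 7. M₂ = 7, y₂ ≡ 4 mod 9. m = 5×9×4 + 8×7×4 ≡ 26 mod 63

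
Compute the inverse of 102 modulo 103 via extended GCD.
Extended GCD: 102(-1) + 103(1) = 1. So 102^(-1) ≡ -1 ≡ 102 mod 103. Verify: 102 × 102 = 10404 ≡ 1 mod 103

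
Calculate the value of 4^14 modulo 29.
By repeated squaring mod 29: 4^{1}≡4, 4^{2}≡16, 4^{4}≡24, 4^{8}≡25. Then 4^{14} = 4^{8+4+2} ≡ 25 × 24 × 16 ≡ 1 mod 29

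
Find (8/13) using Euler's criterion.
(8/13) = 8^{6} mod 13 = -1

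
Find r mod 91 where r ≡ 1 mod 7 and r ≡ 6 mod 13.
M = 7 × 13 = 91. M₁ = 13, y₁ ≡ 6 mod 7. M₂ = 7, y₂ ≡ 2 mod 13. r = 1×13×6 + 6×7×2 ≡ 71 mod 91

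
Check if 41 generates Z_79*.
41^{26} ≡ 1 (mod 79) and 26 < 78, so ord_79(41) = 26 ≠ 78 and 41 is not a primitive root.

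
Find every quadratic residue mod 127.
QRs mod 127: {1, 2, 4, 8, 9, 11, 13, 15, 16, 17, 18, 19, 21, 22, 25, 26, 30, 31, 32, 34, 35, 36, 37, 38, 41, 42, 44, 47, 49, 50, 52, 60, 61, 62, 64, 68, 69, 70, 71, 72, 73, 74, 76, 79, 81, 82, 84, 87, 88, 94, 98, 99, 100, 103, 104, 107, 113, 115, 117, 120, 121, 122, 124}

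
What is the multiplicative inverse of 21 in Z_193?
Since 193 is prime, by Fermat 21^(-1) ≡ 21^{191} ≡ 46 (mod 193). Verify: 21 × 46 = 966 ≡ 1 (mod 193)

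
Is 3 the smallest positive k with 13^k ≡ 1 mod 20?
Powers of 13 mod 20: 13^1≡13, 13^2≡9, 13^3≡17, 13^4≡1. 13^3≡17≢1, so ord ≠ 3. No, the actual order is 4.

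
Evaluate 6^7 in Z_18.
By repeated squaring (mod 18): 6^{1}≡6, 6^{2}≡0, 6^{4}≡0. Then 6^{7} = 6^{4+2+1} ≡ 0 × 0 × 6 ≡ 0 (mod 18)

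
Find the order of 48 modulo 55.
Powers of 48 mod 55: 48^1≡48, 48^2≡49, 48^3≡42, 48^4≡36, 48^5≡23, 48^6≡4, 48^7≡27, 48^8≡31, 48^9≡3, 48^10≡34, 48^11≡37, 48^12≡16, 48^13≡53, 48^14≡14, 48^15≡12, 48^16≡26, 48^17≡38, 48^18≡9, 48^19≡47, 48^20≡1. So the order of 48 is 20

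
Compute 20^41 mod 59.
By repeated squaring (mod 59): 20^{1}≡20, 20^{2}≡46, 20^{4}≡51, 20^{8}≡5, 20^{16}≡25, 20^{32}≡35. Then 20^{41} = 20^{32+8+1} ≡ 35 × 5 × 20 ≡ 19 (mod 59)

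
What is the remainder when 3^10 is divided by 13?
By repeated squaring mod 13: 3^{1}≡3, 3^{2}≡9, 3^{4}≡3, 3^{8}≡9. Then 3^{10} = 3^{8+2} ≡ 9 × 9 ≡ 3 mod 13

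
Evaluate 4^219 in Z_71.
Using Fermat: 4^{70} ≡ 1 mod 71. 219 ≡ 9 mod 70. So 4^{219} ≡ 4^{9} ≡ 12 mod 71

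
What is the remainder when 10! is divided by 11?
By Wilson's theorem, (10)! ≡ -1 ≡ 10 mod 11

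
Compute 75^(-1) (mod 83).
Since 83 is prime, by Fermat 75^(-1) ≡ 75^{81} ≡ 31 (mod 83). Verify: 75 × 31 = 2325 ≡ 1 (mod 83)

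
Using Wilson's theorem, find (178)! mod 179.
By Wilson's theorem, (178)! ≡ -1 ≡ 178 (mod 179)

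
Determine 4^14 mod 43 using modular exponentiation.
By repeated squaring mod 43: 4^{1}≡4, 4^{2}≡16, 4^{4}≡41, 4^{8}≡4. Then 4^{14} = 4^{8+4+2} ≡ 4 × 41 × 16 ≡ 1 mod 43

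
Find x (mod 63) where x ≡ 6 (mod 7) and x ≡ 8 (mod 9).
M = 7 × 9 = 63. M₁ = 9, y₁ ≡ 4 (mod 7). M₂ = 7, y₂ ≡ 4 (mod 9). x = 6×9×4 + 8×7×4 ≡ 62 (mod 63)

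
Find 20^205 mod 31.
Using Fermat: 20^{30} ≡ 1 mod 31. 205 ≡ 25 mod 30. So 20^{205} ≡ 20^{25} ≡ 5 mod 31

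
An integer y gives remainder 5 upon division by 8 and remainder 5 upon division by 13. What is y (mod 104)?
M = 8 × 13 = 104. M₁ = 13, y₁ ≡ 5 (mod 8). M₂ = 8, y₂ ≡ 5 (mod 13). y = 5×13×5 + 5×8×5 ≡ 5 (mod 104)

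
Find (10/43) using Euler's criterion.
(10/43) = 10^{21} mod 43 = 1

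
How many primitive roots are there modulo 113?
Number of primitive roots mod 113 = φ(p-1) = φ(112) = 48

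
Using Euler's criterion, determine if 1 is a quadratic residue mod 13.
By Euler's criterion: 1^{6} ≡ 1 mod 13. Since this equals 1, 1 is a QR.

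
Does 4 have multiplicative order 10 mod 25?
Powers of 4 mod 25: 4^1≡4, 4^2≡16, 4^3≡14, 4^4≡6, 4^5≡24, 4^6≡21, 4^7≡9, 4^8≡11, 4^9≡19, 4^10≡1. First k with 4^k≡1 is k=10. Yes, ord_25(4) = 10.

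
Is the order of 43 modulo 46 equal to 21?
Powers of 43 mod 46: 43^1≡43, 43^2≡9, 43^3≡19, 43^4≡35, 43^5≡33, 43^6≡39, 43^7≡21, 43^8≡29, 43^9≡5, 43^10≡31, 43^11≡45, 43^12≡3, 43^13≡37, 43^14≡27, 43^15≡11, 43^16≡13, 43^17≡7, 43^18≡25, 43^19≡17, 43^20≡41, 43^21≡15, 43^22≡1. 43^21≡15≢1, so ord ≠ 21. No, the actual order is 22.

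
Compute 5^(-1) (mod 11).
Since 11 is prime, by Fermat 5^(-1) ≡ 5^{9} ≡ 9 (mod 11). Verify: 5 × 9 = 45 ≡ 1 (mod 11)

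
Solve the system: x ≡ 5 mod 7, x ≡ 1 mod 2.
M = 7 × 2 = 14. M₁ = 2, y₁ ≡ 4 mod 7. M₂ = 7, y₂ ≡ 1 mod 2. x = 5×2×4 + 1×7×1 ≡ 5 mod 14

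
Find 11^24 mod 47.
By repeated squaring mod 47: 11^{1}≡11, 11^{2}≡27, 11^{4}≡24, 11^{8}≡12, 11^{16}≡3. Then 11^{24} = 11^{16+8} ≡ 3 × 12 ≡ 36 mod 47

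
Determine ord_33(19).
Powers of 19 mod 33: 19^1≡19, 19^2≡31, 19^3≡28, 19^4≡4, 19^5≡10, 19^6≡25, 19^7≡13, 19^8≡16, 19^9≡7, 19^10≡1. So the order of 19 is 10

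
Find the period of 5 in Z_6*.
Powers of 5 mod 6: 5^1≡5, 5^2≡1. Order = 2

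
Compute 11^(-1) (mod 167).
Since 167 is prime, by Fermat 11^(-1) ≡ 11^{165} ≡ 76 (mod 167). Verify: 11 × 76 = 836 ≡ 1 (mod 167)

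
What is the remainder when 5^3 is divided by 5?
5^{3} = 125 ≡ 0 mod 5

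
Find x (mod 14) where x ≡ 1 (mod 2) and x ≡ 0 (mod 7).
M = 2 × 7 = 14. M₁ = 7, y₁ ≡ 1 (mod 2). M₂ = 2, y₂ ≡ 4 (mod 7). x = 1×7×1 + 0×2×4 ≡ 7 (mod 14)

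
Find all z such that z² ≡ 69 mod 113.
The square roots of 69 mod 113 are 71 and 42. Verify: 71² = 5041 ≡ 69 mod 113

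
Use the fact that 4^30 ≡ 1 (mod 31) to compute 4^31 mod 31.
By Fermat: 4^{30} ≡ 1 (mod 31). So 4^{31} = 4^{30} · 4^{1} ≡ 4^{1} ≡ 4 (mod 31)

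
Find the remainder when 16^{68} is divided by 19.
By Fermat: 16^{18} ≡ 1 (mod 19). 68 = 3×18 + 14. So 16^{68} ≡ 16^{14} ≡ 4 (mod 19)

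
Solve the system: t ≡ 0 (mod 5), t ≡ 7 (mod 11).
M = 5 × 11 = 55. M₁ = 11, y₁ ≡ 1 (mod 5). M₂ = 5, y₂ ≡ 9 (mod 11). t = 0×11×1 + 7×5×9 ≡ 40 (mod 55)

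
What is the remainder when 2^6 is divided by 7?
Using Fermat: 2^{6} ≡ 1 (mod 7). 6 ≡ 0 (mod 6). So 2^{6} ≡ 2^{0} ≡ 1 (mod 7)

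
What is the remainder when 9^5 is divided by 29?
By repeated squaring (mod 29): 9^{1}≡9, 9^{2}≡23, 9^{4}≡7. Then 9^{5} = 9^{4+1} ≡ 7 × 9 ≡ 5 (mod 29)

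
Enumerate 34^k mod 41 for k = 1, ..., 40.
34^1, 34^2, ..., 34^{40} mod 41: [34, 8, 26, 23, 3, 20, 24, 37, 28, 9, 19, 31, 29, 2, 27, 16, 11, 5, 6, 40, 7, 33, 15, 18, 38, 21, 17, 4, 13, 32, 22, 10, 12, 39, 14, 25, 30, 36, 35, 1]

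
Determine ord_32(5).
Powers of 5 mod 32: 5^1≡5, 5^2≡25, 5^3≡29, 5^4≡17, 5^5≡21, 5^6≡9, 5^7≡13, 5^8≡1. ord_32(5) = 8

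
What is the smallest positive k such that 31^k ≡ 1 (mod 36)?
Powers of 31 mod 36: 31^1≡31, 31^2≡25, 31^3≡19, 31^4≡13, 31^5≡7, 31^6≡1. So the order of 31 is 6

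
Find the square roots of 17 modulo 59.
The square roots of 17 mod 59 are 28 and 31. Verify: 28² = 784 ≡ 17 (mod 59)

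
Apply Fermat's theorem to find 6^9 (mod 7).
By Fermat: 6^{6} ≡ 1 (mod 7). So 6^{9} = 6^{6} · 6^{3} ≡ 6^{3} ≡ 6 (mod 7)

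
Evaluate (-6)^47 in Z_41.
Using Fermat: (-6)^{40} ≡ 1 mod 41. 47 ≡ 7 mod 40. So (-6)^{47} ≡ (-6)^{7} ≡ 12 mod 41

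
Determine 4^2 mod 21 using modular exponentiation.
4^{2} = 16 ≡ 16 (mod 21)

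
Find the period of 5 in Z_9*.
Powers of 5 mod 9: 5^1≡5, 5^2≡7, 5^3≡8, 5^4≡4, 5^5≡2, 5^6≡1. So the order of 5 is 6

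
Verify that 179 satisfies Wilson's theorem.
(178)! mod 179 = 178. Since this equals -1 (mod 179), Wilson confirms 179 is prime.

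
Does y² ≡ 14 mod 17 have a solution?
By Euler's criterion: 14^{8} ≡ 16 mod 17. Since this equals -1 (≡ 16), 14 is not a QR.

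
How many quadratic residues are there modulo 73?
The squaring map on Z_73* is 2-to-1, so there are (72)/2 = 36 QRs.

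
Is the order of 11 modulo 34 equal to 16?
Powers of 11 mod 34: 11^1≡11, 11^2≡19, 11^3≡5, 11^4≡21, 11^5≡27, 11^6≡25, 11^7≡3, 11^8≡33, 11^9≡23, 11^10≡15, 11^11≡29, 11^12≡13, 11^13≡7, 11^14≡9, 11^15≡31, 11^16≡1. First k with 11^k≡1 is k=16. Yes, ord_34(11) = 16.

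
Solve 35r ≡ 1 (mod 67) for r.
Since 67 is prime, by Fermat 35^(-1) ≡ 35^{65} ≡ 23 (mod 67). Verify: 35 × 23 = 805 ≡ 1 (mod 67)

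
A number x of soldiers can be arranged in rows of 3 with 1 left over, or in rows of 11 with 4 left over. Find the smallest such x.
M = 3 × 11 = 33. M₁ = 11, y₁ ≡ 2 mod 3. M₂ = 3, y₂ ≡ 4 mod 11. x = 1×11×2 + 4×3×4 ≡ 4 mod 33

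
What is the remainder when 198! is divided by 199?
By Wilson's theorem, (198)! ≡ -1 ≡ 198 mod 199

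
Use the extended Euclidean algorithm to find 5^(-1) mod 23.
Extended GCD: 5(-9) + 23(2) = 1. So 5^(-1) ≡ -9 ≡ 14 mod 23. Verify: 5 × 14 = 70 ≡ 1 mod 23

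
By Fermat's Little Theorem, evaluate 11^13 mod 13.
By Fermat: 11^{12} ≡ 1 mod 13. So 11^{13} = 11^{12} · 11^{1} ≡ 11^{1} ≡ 11 mod 13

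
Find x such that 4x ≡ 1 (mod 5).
Since 5 is prime, by Fermat 4^(-1) ≡ 4^{3} ≡ 4 (mod 5). Verify: 4 × 4 = 16 ≡ 1 (mod 5)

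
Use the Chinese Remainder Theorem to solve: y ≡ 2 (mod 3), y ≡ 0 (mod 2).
M = 3 × 2 = 6. M₁ = 2, y₁ ≡ 2 (mod 3). M₂ = 3, y₂ ≡ 1 (mod 2). y = 2×2×2 + 0×3×1 ≡ 2 (mod 6)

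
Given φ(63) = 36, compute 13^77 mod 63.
By Euler: 13^{36} ≡ 1 (mod 63) since gcd(13, 63) = 1. 77 = 2×36 + 5. So 13^{77} ≡ 13^{5} ≡ 34 (mod 63)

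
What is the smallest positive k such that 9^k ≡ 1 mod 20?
Powers of 9 mod 20: 9^1≡9, 9^2≡1. ord_20(9) = 2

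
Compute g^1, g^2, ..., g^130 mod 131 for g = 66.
66^1, 66^2, ..., 66^{130} mod 131: [66, 33, 82, 41, 86, 43, 87, 109, 120, 60, 30, 15, 73, 102, 51, 91, 111, 121, 126, 63, 97, 114, 57, 94, 47, 89, 110, 55, 93, 112, 56, 28, 14, 7, 69, 100, 50, 25, 78, 39, 85, 108, 54, 27, 79, 105, 118, 59, 95, 113, 122, 61, 96, 48, 24, 12, 6, 3, 67, 99, 115, 123, 127, 129, 130, 65, 98, 49, 90, 45, 88, 44, 22, 11, 71, 101, 116, 58, 29, 80, 40, 20, 10, 5, 68, 34, 17, 74, 37, 84, 42, 21, 76, 38, 19, 75, 103, 117, 124, 62, 31, 81, 106, 53, 92, 46, 23, 77, 104, 52, 26, 13, 72, 36, 18, 9, 70, 35, 83, 107, 119, 125, 128, 64, 32, 16, 8, 4, 2, 1]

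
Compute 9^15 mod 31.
By repeated squaring (mod 31): 9^{1}≡9, 9^{2}≡19, 9^{4}≡20, 9^{8}≡28. Then 9^{15} = 9^{8+4+2+1} ≡ 28 × 20 × 19 × 9 ≡ 1 (mod 31)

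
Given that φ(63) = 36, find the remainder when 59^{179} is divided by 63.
By Euler: 59^{36} ≡ 1 mod 63 since gcd(59, 63) = 1. 179 = 4×36 + 35. So 59^{179} ≡ 59^{35} ≡ 47 mod 63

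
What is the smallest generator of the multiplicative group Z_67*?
g = 2. For each prime q|66: 2^{33}≡66, 2^{22}≡37, 2^{6}≡64, none ≡ 1, so ord_67(2) = 66 and 2 is a primitive root.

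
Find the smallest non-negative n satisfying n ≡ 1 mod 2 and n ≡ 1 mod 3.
M = 2 × 3 = 6. M₁ = 3, y₁ ≡ 1 mod 2. M₂ = 2, y₂ ≡ 2 mod 3. n = 1×3×1 + 1×2×2 ≡ 1 mod 6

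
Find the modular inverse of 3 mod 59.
Since 59 is prime, by Fermat 3^(-1) ≡ 3^{57} ≡ 20 (mod 59). Verify: 3 × 20 = 60 ≡ 1 (mod 59)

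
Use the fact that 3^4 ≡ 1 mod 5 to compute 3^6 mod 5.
By Fermat: 3^{4} ≡ 1 mod 5. So 3^{6} = 3^{4} · 3^{2} ≡ 3^{2} ≡ 4 mod 5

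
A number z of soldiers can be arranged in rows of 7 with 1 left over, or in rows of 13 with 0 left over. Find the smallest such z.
M = 7 × 13 = 91. M₁ = 13, y₁ ≡ 6 mod 7. M₂ = 7, y₂ ≡ 2 mod 13. z = 1×13×6 + 0×7×2 ≡ 78 mod 91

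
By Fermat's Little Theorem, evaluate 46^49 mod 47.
By Fermat: 46^{46} ≡ 1 mod 47. So 46^{49} = 46^{46} · 46^{3} ≡ 46^{3} ≡ 46 mod 47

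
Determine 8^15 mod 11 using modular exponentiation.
Using Fermat: 8^{10} ≡ 1 mod 11. 15 ≡ 5 mod 10. So 8^{15} ≡ 8^{5} ≡ 10 mod 11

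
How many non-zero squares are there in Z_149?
Exactly half the non-zero residues mod a prime are QRs: (149-1)/2 = 74.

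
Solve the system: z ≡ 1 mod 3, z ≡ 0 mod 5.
M = 3 × 5 = 15. M₁ = 5, y₁ ≡ 2 mod 3. M₂ = 3, y₂ ≡ 2 mod 5. z = 1×5×2 + 0×3×2 ≡ 10 mod 15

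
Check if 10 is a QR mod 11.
By Euler's criterion: 10^{5} ≡ 10 (mod 11). Since this equals -1 (≡ 10), 10 is not a QR.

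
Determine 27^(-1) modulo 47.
Since 47 is prime, by Fermat 27^(-1) ≡ 27^{45} ≡ 7 mod 47. Verify: 27 × 7 = 189 ≡ 1 mod 47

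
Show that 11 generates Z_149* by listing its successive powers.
11^1, 11^2, ..., 11^{148} mod 149: [11, 121, 139, 39, 131, 100, 57, 31, 43, 26, 137, 17, 38, 120, 128, 67, 141, 61, 75, 80, 135, 144, 94, 140, 50, 103, 90, 96, 13, 143, 83, 19, 60, 64, 108, 145, 105, 112, 40, 142, 72, 47, 70, 25, 126, 45, 48, 81, 146, 116, 84, 30, 32, 54, 147, 127, 56, 20, 71, 36, 98, 35, 87, 63, 97, 24, 115, 73, 58, 42, 15, 16, 27, 148, 138, 28, 10, 110, 18, 49, 92, 118, 106, 123, 12, 132, 111, 29, 21, 82, 8, 88, 74, 69, 14, 5, 55, 9, 99, 46, 59, 53, 136, 6, 66, 130, 89, 85, 41, 4, 44, 37, 109, 7, 77, 102, 79, 124, 23, 104, 101, 68, 3, 33, 65, 119, 117, 95, 2, 22, 93, 129, 78, 113, 51, 114, 62, 86, 52, 125, 34, 76, 91, 107, 134, 133, 122, 1]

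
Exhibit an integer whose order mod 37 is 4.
6 has order 4 mod 37 since 6^{4} ≡ 1 mod 37 and no smaller power works.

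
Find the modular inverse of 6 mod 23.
Since 23 is prime, by Fermat 6^(-1) ≡ 6^{21} ≡ 4 mod 23. Verify: 6 × 4 = 24 ≡ 1 mod 23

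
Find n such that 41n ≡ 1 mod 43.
Since 43 is prime, by Fermat 41^(-1) ≡ 41^{41} ≡ 21 mod 43. Verify: 41 × 21 = 861 ≡ 1 mod 43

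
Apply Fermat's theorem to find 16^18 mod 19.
By Fermat's Little Theorem, 16^{18} ≡ 1 mod 19 since 19 is prime and gcd(16, 19) = 1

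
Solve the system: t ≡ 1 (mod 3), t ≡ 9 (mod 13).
M = 3 × 13 = 39. M₁ = 13, y₁ ≡ 1 (mod 3). M₂ = 3, y₂ ≡ 9 (mod 13). t = 1×13×1 + 9×3×9 ≡ 22 (mod 39)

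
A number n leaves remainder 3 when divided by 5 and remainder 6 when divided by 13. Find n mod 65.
M = 5 × 13 = 65. M₁ = 13, y₁ ≡ 2 mod 5. M₂ = 5, y₂ ≡ 8 mod 13. n = 3×13×2 + 6×5×8 ≡ 58 mod 65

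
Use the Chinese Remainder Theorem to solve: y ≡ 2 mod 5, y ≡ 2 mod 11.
M = 5 × 11 = 55. M₁ = 11, y₁ ≡ 1 mod 5. M₂ = 5, y₂ ≡ 9 mod 11. y = 2×11×1 + 2×5×9 ≡ 2 mod 55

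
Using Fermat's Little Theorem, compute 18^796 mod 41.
By Fermat: 18^{40} ≡ 1 (mod 41). 796 ≡ 36 (mod 40). So 18^{796} ≡ 18^{36} ≡ 18 (mod 41)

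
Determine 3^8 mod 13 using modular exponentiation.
By repeated squaring (mod 13): 3^{1}≡3, 3^{2}≡9, 3^{4}≡3, 3^{8}≡9. So 3^{8} ≡ 9 (mod 13)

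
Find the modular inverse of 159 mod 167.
Since 167 is prime, by Fermat 159^(-1) ≡ 159^{165} ≡ 146 (mod 167). Verify: 159 × 146 = 23214 ≡ 1 (mod 167)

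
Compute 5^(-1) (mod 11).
Since 11 is prime, by Fermat 5^(-1) ≡ 5^{9} ≡ 9 (mod 11). Verify: 5 × 9 = 45 ≡ 1 (mod 11)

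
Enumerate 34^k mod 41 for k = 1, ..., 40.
34^1, 34^2, ..., 34^{40} mod 41: [34, 8, 26, 23, 3, 20, 24, 37, 28, 9, 19, 31, 29, 2, 27, 16, 11, 5, 6, 40, 7, 33, 15, 18, 38, 21, 17, 4, 13, 32, 22, 10, 12, 39, 14, 25, 30, 36, 35, 1]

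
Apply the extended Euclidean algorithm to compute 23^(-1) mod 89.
Extended GCD: 23(31) + 89(-8) = 1. So 23^(-1) ≡ 31 (mod 89). Verify: 23 × 31 = 713 ≡ 1 (mod 89)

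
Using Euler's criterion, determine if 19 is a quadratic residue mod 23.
By Euler's criterion: 19^{11} ≡ 22 (mod 23). Since this equals -1 (≡ 22), 19 is not a QR.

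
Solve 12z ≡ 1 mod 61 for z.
Since 61 is prime, by Fermat 12^(-1) ≡ 12^{59} ≡ 56 mod 61. Verify: 12 × 56 = 672 ≡ 1 mod 61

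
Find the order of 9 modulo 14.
Powers of 9 mod 14: 9^1≡9, 9^2≡11, 9^3≡1. So the order of 9 is 3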